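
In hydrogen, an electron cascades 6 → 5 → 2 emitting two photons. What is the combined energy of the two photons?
3.02 eV

The energy levels of hydrogen are E_n = -13.6057 / n² eV.

First transition (6 → 5):
ΔE₁ = |E_5 - E_6|
ΔE₁ = |-0.54422800 - (-0.37793611)| = 0.16629 eV

Second transition (5 → 2):
ΔE₂ = |E_2 - E_5|
ΔE₂ = |-3.40142500 - (-0.54422800)| = 2.85720 eV

Total energy released:
E_total = ΔE₁ + ΔE₂ = 0.16629 + 2.85720 = 3.02 eV

Note: This equals the direct transition 6 → 2: 3.02 eV ✓
Energy is conserved regardless of the path taken.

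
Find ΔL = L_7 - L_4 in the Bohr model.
3.1637e-34 J·s (or 3ℏ)

In the Bohr model, L_n = nℏ where ℏ = 1.054572e-34 J·s.

L_7 = 7ℏ = 7.382004e-34 J·s
L_4 = 4ℏ = 4.218288e-34 J·s

ΔL = L_7 - L_4 = (7 - 4)ℏ = 3ℏ
ΔL = 3 × 1.054572e-34 J·s = 3.1637e-34 J·s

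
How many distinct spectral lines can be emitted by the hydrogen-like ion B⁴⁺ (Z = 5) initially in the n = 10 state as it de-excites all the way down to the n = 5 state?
15

The electron can occupy levels n = 5, 6, ..., 10 during de-excitation — that is m = 10 - 5 + 1 = 6 distinct levels.

The number of distinct spectral lines equals the number of ways to choose 2 of these m levels (each pair gives one possible emission transition):

Number of lines = m(m-1)/2 = 6×5/2 = 15

These correspond to all possible transitions between the 6 levels:
10 → 9, 10 → 8, 10 → 7, 10 → 6, 10 → 5, 9 → 8, 9 → 7, 9 → 6...

Each transition produces a photon with a unique energy (and thus wavelength). This count does not depend on Z.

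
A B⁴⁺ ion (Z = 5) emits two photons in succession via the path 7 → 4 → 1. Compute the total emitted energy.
333.200816 eV

The energy levels of B⁴⁺ are E_n = -13.6057 × 5² / n² eV.

First transition (7 → 4):
ΔE₁ = |E_4 - E_7|
ΔE₁ = |-21.258906250000 - (-6.941683673469)| = 14.317222577 eV

Second transition (4 → 1):
ΔE₂ = |E_1 - E_4|
ΔE₂ = |-340.142500000000 - (-21.258906250000)| = 318.883593750 eV

Total energy released:
E_total = ΔE₁ + ΔE₂ = 14.317222577 + 318.883593750 = 333.200816 eV

Note: This equals the direct transition 7 → 1: 333.200816 eV ✓
Energy is conserved regardless of the path taken.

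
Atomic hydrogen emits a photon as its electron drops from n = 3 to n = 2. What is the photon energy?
1.889681 eV

The energy levels are E_n = -13.6057 eV / n².

Energy at n = 3: E_3 = -13.6057 / 3² = -1.511744444 eV
Energy at n = 2: E_2 = -13.6057 / 2² = -3.401425000 eV

For emission (electron falling to lower state), the photon energy is:
E_photon = E_3 - E_2 = |-1.511744444 - (-3.401425000)|
E_photon = 1.889681 eV

This energy is carried away by the emitted photon.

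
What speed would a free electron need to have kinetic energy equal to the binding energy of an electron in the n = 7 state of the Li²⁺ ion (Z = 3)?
9.3758e+05 m/s (or 0.313% of c)

The binding energy at n = 7 for Li²⁺ is:
E_7 = -13.6057 × 3²/7² = -2.4990061 eV
|E_7| = 2.4990061 eV

Convert to Joules:
KE = 2.4990061 eV × (1.602177 × 10⁻¹⁹ J/eV) = 4.003850e-19 J

Using KE = ½mv²:
v = √(2·KE/m_e)
v = √(2 × 4.003850e-19 J / 9.10938 × 10⁻³¹ kg)
v = 9.3758e+05 m/s

This is approximately 0.313% the speed of light.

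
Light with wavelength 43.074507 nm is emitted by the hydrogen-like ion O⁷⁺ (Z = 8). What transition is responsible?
n = 12 → n = 5

First, find the photon energy from the wavelength (hc = 1239.84 eV·nm):
E = hc/λ = 1239.84 eV·nm / 43.074507 nm = 28.783614 eV

The energy levels of O⁷⁺ satisfy E_n = -13.6057 × 8² / n² eV, so an emission n_i → n_f releases
ΔE = 13.6057 × 8² × (1/n_f² − 1/n_i²) eV.

Setting ΔE equal to the photon energy:
1/n_f² − 1/n_i² = 28.783614 / (13.6057 × 8²) = 0.033055555

Since 1/n_i² must be positive, we need 1/n_f² > 0.033055555, i.e. n_f ≤ 5. For each allowed n_f, solve n_i = (1/n_f² − 0.033055555)^(−1/2) and check whether it is a whole number:
  n_f = 1: 1/n_i² = 1.000000000 − 0.033055555 = 0.966944445 → n_i = 1.017  (not an integer) ✗
  n_f = 2: 1/n_i² = 0.250000000 − 0.033055555 = 0.216944445 → n_i = 2.147  (not an integer) ✗
  n_f = 3: 1/n_i² = 0.111111111 − 0.033055555 = 0.078055556 → n_i = 3.579  (not an integer) ✗
  n_f = 4: 1/n_i² = 0.062500000 − 0.033055555 = 0.029444445 → n_i = 5.828  (not an integer) ✗
  n_f = 5: 1/n_i² = 0.040000000 − 0.033055555 = 0.006944445 → n_i = 12.000  → integer, n_i = 12 ✓

Only n_f = 5 gives an integer upper level, n_i = 12.

The transition is from n = 12 to n = 5 (emission).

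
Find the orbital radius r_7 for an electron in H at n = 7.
2.592968 nm (or 25.929683 Å)

The Bohr radius formula is:
r_n = n² a₀ / Z

where a₀ = 0.052917721 nm is the Bohr radius.

For H (Z = 1) at n = 7:
r_7 = 7² × 0.052917721 nm / 1
r_7 = 49 × 0.052917721 nm / 1
r_7 = 2.5929683 nm / 1
r_7 = 2.592968 nm

The electron orbits at approximately 2.592968 nm from the nucleus.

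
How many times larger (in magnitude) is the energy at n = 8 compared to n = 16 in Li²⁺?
4.000

Using E_n = -13.6057 Z² / n² eV with Z = 3:

E_8 = -13.6057 × 3² / 8² = -122.4513 / 64 = -1.913301563 eV
E_16 = -13.6057 × 3² / 16² = -122.4513 / 256 = -0.478325391 eV

The ratio is:
E_8/E_16 = (-1.913301563) / (-0.478325391)
E_8/E_16 = (-122.4513/64) / (-122.4513/256)
E_8/E_16 = 256/64
E_8/E_16 = 4.000
(Note: the Z² factors cancel in the ratio.)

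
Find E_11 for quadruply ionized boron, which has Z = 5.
-2.81 eV

For hydrogen-like ions, the energy levels scale with Z²:
E_n = -13.6057 Z² / n² eV

For B⁴⁺ (Z = 5) at n = 11:
E_11 = -13.6057 × 5² / 11²
E_11 = -13.6057 × 25 / 121
E_11 = -340.1425 / 121
E_11 = -2.81 eV

The energy is 25 times more negative than hydrogen at the same n due to the stronger nuclear charge.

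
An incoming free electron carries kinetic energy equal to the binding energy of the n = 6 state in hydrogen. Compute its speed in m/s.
3.646e+05 m/s (or 0.121623% of c)

The binding energy at n = 6 for hydrogen is:
E_6 = -13.6057/6² = -0.37793611 eV
|E_6| = 0.37793611 eV

Convert to Joules:
KE = 0.37793611 eV × (1.602177 × 10⁻¹⁹ J/eV) = 6.05521e-20 J

Using KE = ½mv²:
v = √(2·KE/m_e)
v = √(2 × 6.05521e-20 J / 9.10938 × 10⁻³¹ kg)
v = 3.646e+05 m/s

This is approximately 0.121623% the speed of light.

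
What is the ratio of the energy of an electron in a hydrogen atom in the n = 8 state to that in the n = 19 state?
5.640625

Using E_n = -13.6057 Z² / n² eV with Z = 1:

E_8 = -13.6057 / 8² = -13.6057 / 64 = -0.212589063 eV
E_19 = -13.6057 / 19² = -13.6057 / 361 = -0.037688920 eV

The ratio is:
E_8/E_19 = (-0.212589063) / (-0.037688920)
E_8/E_19 = (-13.6057/64) / (-13.6057/361)
E_8/E_19 = 361/64
E_8/E_19 = 5.640625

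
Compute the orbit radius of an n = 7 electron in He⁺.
1.2965 nm (or 12.9649 Å)

The Bohr radius formula is:
r_n = n² a₀ / Z

where a₀ = 0.0529177 nm is the Bohr radius.

For He⁺ (Z = 2) at n = 7:
r_7 = 7² × 0.0529177 nm / 2
r_7 = 49 × 0.0529177 nm / 2
r_7 = 2.59297 nm / 2
r_7 = 1.2965 nm

The electron orbits at approximately 1.2965 nm from the nucleus.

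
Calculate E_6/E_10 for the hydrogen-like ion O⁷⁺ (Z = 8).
2.7778

Using E_n = -13.6057 Z² / n² eV with Z = 8:

E_6 = -13.6057 × 8² / 6² = -870.7648 / 36 = -24.1879111111 eV
E_10 = -13.6057 × 8² / 10² = -870.7648 / 100 = -8.7076480000 eV

The ratio is:
E_6/E_10 = (-24.1879111111) / (-8.7076480000)
E_6/E_10 = (-870.7648/36) / (-870.7648/100)
E_6/E_10 = 100/36
E_6/E_10 = 2.7778
(Note: the Z² factors cancel in the ratio.)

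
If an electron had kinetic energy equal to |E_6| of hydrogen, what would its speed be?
3.6462e+05 m/s (or 0.12% of c)

The binding energy at n = 6 for hydrogen is:
E_6 = -13.6057/6² = -0.37793611 eV
|E_6| = 0.37793611 eV

Convert to Joules:
KE = 0.37793611 eV × (1.602177 × 10⁻¹⁹ J/eV) = 6.055205e-20 J

Using KE = ½mv²:
v = √(2·KE/m_e)
v = √(2 × 6.055205e-20 J / 9.10938 × 10⁻³¹ kg)
v = 3.6462e+05 m/s

This is approximately 0.12% the speed of light.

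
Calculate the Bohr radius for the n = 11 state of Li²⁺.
2.134348 nm (or 21.343481 Å)

The Bohr radius formula is:
r_n = n² a₀ / Z

where a₀ = 0.052917721 nm is the Bohr radius.

For Li²⁺ (Z = 3) at n = 11:
r_11 = 11² × 0.052917721 nm / 3
r_11 = 121 × 0.052917721 nm / 3
r_11 = 6.4030442 nm / 3
r_11 = 2.134348 nm

The electron orbits at approximately 2.134348 nm from the nucleus.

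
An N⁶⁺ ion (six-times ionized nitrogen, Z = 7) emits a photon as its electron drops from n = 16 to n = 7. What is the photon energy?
11.00 eV

The energy levels are E_n = -13.6057 Z² eV / n².

Energy at n = 16: E_16 = -13.6057 × 7² / 16² = -2.60422 eV
Energy at n = 7: E_7 = -13.6057 × 7² / 7² = -13.60570 eV

For emission (electron falling to lower state), the photon energy is:
E_photon = E_16 - E_7 = |-2.60422 - (-13.60570)|
E_photon = 11.00 eV

This energy is carried away by the emitted photon.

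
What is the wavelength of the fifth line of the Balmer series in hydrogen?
396.9066 nm

The lines of a series are numbered from the longest wavelength (smallest ΔE) outward; the fifth line is the transition from n = n_f + 5 to n_f.
The Balmer series has all transitions ending at n_f = 2.

For H, the fifth line (ε-line) is the jump from n = 7 to n = 2:
E_7 = -13.6057 / 7² = -0.27766735 eV
E_2 = -13.6057 / 2² = -3.40142500 eV
ΔE = E_7 - E_2 = 3.12375765 eV

λ = hc/E = 1239.84 eV·nm / 3.12375765 eV
λ = 396.9066 nm

This is the ε-line of the Balmer series in H.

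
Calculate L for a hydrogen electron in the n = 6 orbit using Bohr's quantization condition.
6.3274e-34 J·s (or 6ℏ)

In the Bohr model, angular momentum is quantized:
L = nℏ

where ℏ = h/(2π) = 1.054572e-34 J·s

For n = 6:
L = 6 × 1.054572e-34 J·s
L = 6.3274e-34 J·s

This can also be written as L = 6ℏ.
The angular momentum is an integer multiple of the reduced Planck constant.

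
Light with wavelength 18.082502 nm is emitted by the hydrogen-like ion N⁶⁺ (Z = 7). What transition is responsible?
n = 11 → n = 3

First, find the photon energy from the wavelength (hc = 1239.84 eV·nm):
E = hc/λ = 1239.84 eV·nm / 18.082502 nm = 68.565733 eV

The energy levels of N⁶⁺ satisfy E_n = -13.6057 × 7² / n² eV, so an emission n_i → n_f releases
ΔE = 13.6057 × 7² × (1/n_f² − 1/n_i²) eV.

Setting ΔE equal to the photon energy:
1/n_f² − 1/n_i² = 68.565733 / (13.6057 × 7²) = 0.10284665

Since 1/n_i² must be positive, we need 1/n_f² > 0.10284665, i.e. n_f ≤ 3. For each allowed n_f, solve n_i = (1/n_f² − 0.10284665)^(−1/2) and check whether it is a whole number:
  n_f = 1: 1/n_i² = 1.00000000 − 0.10284665 = 0.89715335 → n_i = 1.056  (not an integer) ✗
  n_f = 2: 1/n_i² = 0.25000000 − 0.10284665 = 0.14715335 → n_i = 2.607  (not an integer) ✗
  n_f = 3: 1/n_i² = 0.11111111 − 0.10284665 = 0.00826446 → n_i = 11.000  → integer, n_i = 11 ✓

Only n_f = 3 gives an integer upper level, n_i = 11.

The transition is from n = 11 to n = 3 (emission).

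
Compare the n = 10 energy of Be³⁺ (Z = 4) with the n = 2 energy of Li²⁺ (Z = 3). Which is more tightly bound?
Li²⁺ at n = 2 (E = -30.61283 eV)

Using E_n = -13.6057 Z² / n² eV:

Be³⁺ (Z = 4) at n = 10:
E = -13.6057 × 4² / 10² = -13.6057 × 16 / 100 = -2.17691200 eV

Li²⁺ (Z = 3) at n = 2:
E = -13.6057 × 3² / 2² = -13.6057 × 9 / 4 = -30.61282500 eV

Since -30.61282500 eV < -2.17691200 eV,
Li²⁺ at n = 2 is more tightly bound (requires more energy to ionize).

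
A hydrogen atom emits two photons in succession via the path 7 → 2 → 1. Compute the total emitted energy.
13.328033 eV

The energy levels of hydrogen are E_n = -13.6057 / n² eV.

First transition (7 → 2):
ΔE₁ = |E_2 - E_7|
ΔE₁ = |-3.401425000000 - (-0.277667346939)| = 3.123757653 eV

Second transition (2 → 1):
ΔE₂ = |E_1 - E_2|
ΔE₂ = |-13.605700000000 - (-3.401425000000)| = 10.204275000 eV

Total energy released:
E_total = ΔE₁ + ΔE₂ = 3.123757653 + 10.204275000 = 13.328033 eV

Note: This equals the direct transition 7 → 1: 13.328033 eV ✓
Energy is conserved regardless of the path taken.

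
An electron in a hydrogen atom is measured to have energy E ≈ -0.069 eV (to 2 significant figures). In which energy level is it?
n = 14

The exact energy levels follow E_n = -13.6057 eV / n².

The measured value (-0.069 eV) is reported to only 2 significant figures, so we must test candidate n values and see which one matches to that precision.

Candidate energies:
  n = 12:  E = -13.6057/12² = -0.09448 eV
  n = 13:  E = -13.6057/13² = -0.08051 eV
  n = 14:  E = -13.6057/14² = -0.06942 eV  ← matches
  n = 15:  E = -13.6057/15² = -0.06047 eV
  n = 16:  E = -13.6057/16² = -0.05315 eV

Checking against the measurement of -0.069 eV (2 sig figs), only n = 14 agrees:
E_14 = -0.06942 eV, which rounds to -0.069 eV ✓

Therefore n = 14.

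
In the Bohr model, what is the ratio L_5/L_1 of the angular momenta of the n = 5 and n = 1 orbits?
5.000000

In the Bohr model, L_n = nℏ, so the ratio is purely the ratio of quantum numbers:

L_5/L_1 = 5ℏ / 1ℏ = 5/1 = 5.000000

The angular momentum scales linearly with n.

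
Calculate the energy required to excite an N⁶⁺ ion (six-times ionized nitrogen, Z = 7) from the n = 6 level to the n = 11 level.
13.00912 eV

The energy levels of a hydrogen-like atom are E_n = -13.6057 Z² eV / n².

Energy at n = 6: E_6 = -13.6057 × 7² / 6² = -18.51886944 eV
Energy at n = 11: E_11 = -13.6057 × 7² / 11² = -5.50974628 eV

The excitation energy is the difference:
ΔE = E_11 - E_6
ΔE = -5.50974628 - (-18.51886944)
ΔE = 13.00912 eV

Since this is positive, energy must be absorbed (photon absorption).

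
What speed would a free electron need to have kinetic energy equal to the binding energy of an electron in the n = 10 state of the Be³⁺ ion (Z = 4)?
8.7508e+05 m/s (or 0.292% of c)

The binding energy at n = 10 for Be³⁺ is:
E_10 = -13.6057 × 4²/10² = -2.1769120 eV
|E_10| = 2.1769120 eV

Convert to Joules:
KE = 2.1769120 eV × (1.602177 × 10⁻¹⁹ J/eV) = 3.487798e-19 J

Using KE = ½mv²:
v = √(2·KE/m_e)
v = √(2 × 3.487798e-19 J / 9.10938 × 10⁻³¹ kg)
v = 8.7508e+05 m/s

This is approximately 0.292% the speed of light.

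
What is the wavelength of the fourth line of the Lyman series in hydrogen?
94.92345 nm

The lines of a series are numbered from the longest wavelength (smallest ΔE) outward; the fourth line is the transition from n = n_f + 4 to n_f.
The Lyman series has all transitions ending at n_f = 1.

For H, the fourth line (δ-line) is the jump from n = 5 to n = 1:
E_5 = -13.6057 / 5² = -0.5442280 eV
E_1 = -13.6057 / 1² = -13.6057000 eV
ΔE = E_5 - E_1 = 13.0614720 eV

λ = hc/E = 1239.84 eV·nm / 13.0614720 eV
λ = 94.92345 nm

This is the δ-line of the Lyman series in H.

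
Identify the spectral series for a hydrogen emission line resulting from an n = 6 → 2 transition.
Balmer series

The spectral series in hydrogen are named based on the final (lower) energy level:
- Lyman series: n_final = 1 (ultraviolet)
- Balmer series: n_final = 2 (visible/near-UV)
- Paschen series: n_final = 3 (infrared)
- Brackett series: n_final = 4 (infrared)
- Pfund series: n_final = 5 (far infrared)

Since this transition ends at n = 2, it belongs to the Balmer series.

For reference, this 6 → 2 line has photon energy
ΔE = 13.6057 eV × (1/2² - 1/6²) = 3.0234888889 eV,
corresponding to wavelength λ = hc/ΔE = 1239.84 eV·nm / 3.0234888889 eV = 410.069309 nm in the visible/near-UV region.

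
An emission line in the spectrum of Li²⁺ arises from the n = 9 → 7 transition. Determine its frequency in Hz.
2.387e+14 Hz

First, find the transition energy:
E_9 = -13.6057 × 3² / 9² = -1.51174444 eV
E_7 = -13.6057 × 3² / 7² = -2.49900612 eV
|ΔE| = |E_7 - E_9| = 0.98726168 eV

Convert to Joules: E = 0.98726168 eV × (1.602177 × 10⁻¹⁹ J/eV) = 1.58177e-19 J

Using E = hf:
f = E/h = 1.58177e-19 J / (6.62607 × 10⁻³⁴ J·s)
f = 2.387e+14 Hz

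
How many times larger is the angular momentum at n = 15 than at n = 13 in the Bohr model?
1.15

In the Bohr model, L_n = nℏ, so the ratio is purely the ratio of quantum numbers:

L_15/L_13 = 15ℏ / 13ℏ = 15/13 = 1.15

The angular momentum scales linearly with n.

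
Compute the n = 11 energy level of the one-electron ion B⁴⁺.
-2.8111 eV

For hydrogen-like ions, the energy levels scale with Z²:
E_n = -13.6057 Z² / n² eV

For B⁴⁺ (Z = 5) at n = 11:
E_11 = -13.6057 × 5² / 11²
E_11 = -13.6057 × 25 / 121
E_11 = -340.1425 / 121
E_11 = -2.8111 eV

The energy is 25 times more negative than hydrogen at the same n due to the stronger nuclear charge.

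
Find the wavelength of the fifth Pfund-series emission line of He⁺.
759.388 nm

The lines of a series are numbered from the longest wavelength (smallest ΔE) outward; the fifth line is the transition from n = n_f + 5 to n_f.
The Pfund series has all transitions ending at n_f = 5.

For He⁺ (Z = 2), the fifth line (ε-line) is the jump from n = 10 to n = 5:
E_10 = -13.6057 × 2² / 10² = -0.5442280 eV
E_5 = -13.6057 × 2² / 5² = -2.1769120 eV
ΔE = E_10 - E_5 = 1.6326840 eV

λ = hc/E = 1239.84 eV·nm / 1.6326840 eV
λ = 759.388 nm

This is the ε-line of the Pfund series in He⁺.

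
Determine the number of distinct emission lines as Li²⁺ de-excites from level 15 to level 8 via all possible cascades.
28

The electron can occupy levels n = 8, 9, ..., 15 during de-excitation — that is m = 15 - 8 + 1 = 8 distinct levels.

The number of distinct spectral lines equals the number of ways to choose 2 of these m levels (each pair gives one possible emission transition):

Number of lines = m(m-1)/2 = 8×7/2 = 28

These correspond to all possible transitions between the 8 levels:
15 → 14, 15 → 13, 15 → 12, 15 → 11, 15 → 10, 15 → 9, 15 → 8, 14 → 13...

Each transition produces a photon with a unique energy (and thus wavelength). This count does not depend on Z.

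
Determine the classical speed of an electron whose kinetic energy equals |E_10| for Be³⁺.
8.75077e+05 m/s (or 0.292% of c)

The binding energy at n = 10 for Be³⁺ is:
E_10 = -13.6057 × 4²/10² = -2.17691200 eV
|E_10| = 2.17691200 eV

Convert to Joules:
KE = 2.17691200 eV × (1.602177 × 10⁻¹⁹ J/eV) = 3.4877983e-19 J

Using KE = ½mv²:
v = √(2·KE/m_e)
v = √(2 × 3.4877983e-19 J / 9.10938 × 10⁻³¹ kg)
v = 8.75077e+05 m/s

This is approximately 0.292% the speed of light.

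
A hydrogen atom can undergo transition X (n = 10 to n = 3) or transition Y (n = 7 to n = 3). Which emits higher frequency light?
10 → 3

Calculate the energy for each transition:

Transition 10 → 3:
ΔE₁ = |E_3 - E_10| = |-13.6057/3² - (-13.6057/10²)|
ΔE₁ = |-1.51174444 - (-0.13605700)| = 1.37569 eV

Transition 7 → 3:
ΔE₂ = |E_3 - E_7| = |-13.6057/3² - (-13.6057/7²)|
ΔE₂ = |-1.51174444 - (-0.27766735)| = 1.23408 eV

Since 1.37569 eV > 1.23408 eV, the transition 10 → 3 emits the more energetic photon.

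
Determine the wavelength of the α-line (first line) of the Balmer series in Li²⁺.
72.90121 nm

The longest wavelength corresponds to the smallest energy transition in the series.
The Balmer series has all transitions ending at n_f = 2.

For Li²⁺ (Z = 3), the first line (α-line) is the jump from n = 3 to n = 2:
E_3 = -13.6057 × 3² / 3² = -13.6057000 eV
E_2 = -13.6057 × 3² / 2² = -30.6128250 eV
ΔE = E_3 - E_2 = 17.0071250 eV

λ = hc/E = 1239.84 eV·nm / 17.0071250 eV
λ = 72.90121 nm

This is the α-line of the Balmer series in Li²⁺.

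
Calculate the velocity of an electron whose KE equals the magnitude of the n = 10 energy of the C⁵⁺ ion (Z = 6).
1.313e+06 m/s (or 0.44% of c)

The binding energy at n = 10 for C⁵⁺ is:
E_10 = -13.6057 × 6²/10² = -4.898052 eV
|E_10| = 4.898052 eV

Convert to Joules:
KE = 4.898052 eV × (1.602177 × 10⁻¹⁹ J/eV) = 7.84755e-19 J

Using KE = ½mv²:
v = √(2·KE/m_e)
v = √(2 × 7.84755e-19 J / 9.10938 × 10⁻³¹ kg)
v = 1.313e+06 m/s

This is approximately 0.44% the speed of light.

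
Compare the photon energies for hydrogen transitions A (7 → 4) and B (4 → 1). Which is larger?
4 → 1

Calculate the energy for each transition:

Transition 7 → 4:
ΔE₁ = |E_4 - E_7| = |-13.6057/4² - (-13.6057/7²)|
ΔE₁ = |-0.850356250 - (-0.277667347)| = 0.572689 eV

Transition 4 → 1:
ΔE₂ = |E_1 - E_4| = |-13.6057/1² - (-13.6057/4²)|
ΔE₂ = |-13.605700000 - (-0.850356250)| = 12.755344 eV

Since 12.755344 eV > 0.572689 eV, the transition 4 → 1 emits the more energetic photon.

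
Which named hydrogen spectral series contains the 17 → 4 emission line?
Brackett series

The spectral series in hydrogen are named based on the final (lower) energy level:
- Lyman series: n_final = 1 (ultraviolet)
- Balmer series: n_final = 2 (visible/near-UV)
- Paschen series: n_final = 3 (infrared)
- Brackett series: n_final = 4 (infrared)
- Pfund series: n_final = 5 (far infrared)

Since this transition ends at n = 4, it belongs to the Brackett series.

For reference, this 17 → 4 line has photon energy
ΔE = 13.6057 eV × (1/4² - 1/17²) = 0.80327770329 eV,
corresponding to wavelength λ = hc/ΔE = 1239.84 eV·nm / 0.80327770329 eV = 1543.47618 nm in the infrared region.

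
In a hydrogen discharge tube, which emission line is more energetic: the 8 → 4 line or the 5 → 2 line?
5 → 2

Calculate the energy for each transition:

Transition 8 → 4:
ΔE₁ = |E_4 - E_8| = |-13.6057/4² - (-13.6057/8²)|
ΔE₁ = |-0.8503562500 - (-0.2125890625)| = 0.6377672 eV

Transition 5 → 2:
ΔE₂ = |E_2 - E_5| = |-13.6057/2² - (-13.6057/5²)|
ΔE₂ = |-3.4014250000 - (-0.5442280000)| = 2.8571970 eV

Since 2.8571970 eV > 0.6377672 eV, the transition 5 → 2 emits the more energetic photon.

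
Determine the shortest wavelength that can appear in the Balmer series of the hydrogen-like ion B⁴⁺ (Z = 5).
14.5802 nm

The series limit corresponds to the transition from n = ∞ to n = 2.
This is the highest energy (shortest wavelength) transition in the Balmer series.

E_∞ = 0 eV
E_2 = -13.6057 × 5² / 2² = -85.035625 eV

Energy at series limit:
ΔE = E_∞ - E_2 = 0 - (-85.035625) = 85.035625 eV
λ = hc/E = 1239.84 eV·nm / 85.035625 eV = 14.5802 nm

This energy equals the ionization energy from the n = 2 state of B⁴⁺.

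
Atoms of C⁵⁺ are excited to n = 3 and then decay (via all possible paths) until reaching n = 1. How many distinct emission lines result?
3

The electron can occupy levels n = 1, 2, ..., 3 during de-excitation — that is m = 3 - 1 + 1 = 3 distinct levels.

The number of distinct spectral lines equals the number of ways to choose 2 of these m levels (each pair gives one possible emission transition):

Number of lines = m(m-1)/2 = 3×2/2 = 3

These correspond to all possible transitions between the 3 levels:
3 → 2, 3 → 1, 2 → 1

Each transition produces a photon with a unique energy (and thus wavelength). This count does not depend on Z.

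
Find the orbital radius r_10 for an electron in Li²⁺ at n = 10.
1.76392 nm (or 17.63924 Å)

The Bohr radius formula is:
r_n = n² a₀ / Z

where a₀ = 0.05291772 nm is the Bohr radius.

For Li²⁺ (Z = 3) at n = 10:
r_10 = 10² × 0.05291772 nm / 3
r_10 = 100 × 0.05291772 nm / 3
r_10 = 5.291772 nm / 3
r_10 = 1.76392 nm

The electron orbits at approximately 1.76392 nm from the nucleus.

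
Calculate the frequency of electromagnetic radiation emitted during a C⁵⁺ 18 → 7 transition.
2.0515e+15 Hz

First, find the transition energy:
E_18 = -13.6057 × 6² / 18² = -1.5117444 eV
E_7 = -13.6057 × 6² / 7² = -9.9960245 eV
|ΔE| = |E_7 - E_18| = 8.4842801 eV

Convert to Joules: E = 8.4842801 eV × (1.602177 × 10⁻¹⁹ J/eV) = 1.359332e-18 J

Using E = hf:
f = E/h = 1.359332e-18 J / (6.62607 × 10⁻³⁴ J·s)
f = 2.0515e+15 Hz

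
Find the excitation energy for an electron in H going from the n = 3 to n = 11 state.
1.40 eV

The energy levels of a hydrogen-like atom are E_n = -13.6057 eV / n².

Energy at n = 3: E_3 = -13.6057 / 3² = -1.51174 eV
Energy at n = 11: E_11 = -13.6057 / 11² = -0.11244 eV

The excitation energy is the difference:
ΔE = E_11 - E_3
ΔE = -0.11244 - (-1.51174)
ΔE = 1.40 eV

Since this is positive, energy must be absorbed (photon absorption).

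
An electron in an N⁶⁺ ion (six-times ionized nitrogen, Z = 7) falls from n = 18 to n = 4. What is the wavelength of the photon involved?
31.30 nm

First, find the transition energy using E_n = -13.6057 Z² / n² eV:
E_18 = -13.6057 × 7² / 18² = -2.0577 eV
E_4 = -13.6057 × 7² / 4² = -41.6675 eV

Photon energy: |ΔE| = |E_4 - E_18| = 39.6098 eV

Convert to wavelength using E = hc/λ with hc = 1239.84 eV·nm:
λ = hc/E = 1239.84 eV·nm / 39.6098 eV
λ = 31.30 nm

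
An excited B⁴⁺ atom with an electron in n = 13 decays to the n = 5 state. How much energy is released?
11.593022 eV

The energy levels are E_n = -13.6057 Z² eV / n².

Energy at n = 13: E_13 = -13.6057 × 5² / 13² = -2.012677515 eV
Energy at n = 5: E_5 = -13.6057 × 5² / 5² = -13.605700000 eV

For emission (electron falling to lower state), the photon energy is:
E_photon = E_13 - E_5 = |-2.012677515 - (-13.605700000)|
E_photon = 11.593022 eV

This energy is carried away by the emitted photon.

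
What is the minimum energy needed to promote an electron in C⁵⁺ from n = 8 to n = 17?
5.95838 eV

The energy levels of a hydrogen-like atom are E_n = -13.6057 Z² eV / n².

Energy at n = 8: E_8 = -13.6057 × 6² / 8² = -7.65320625 eV
Energy at n = 17: E_17 = -13.6057 × 6² / 17² = -1.69482768 eV

The excitation energy is the difference:
ΔE = E_17 - E_8
ΔE = -1.69482768 - (-7.65320625)
ΔE = 5.95838 eV

Since this is positive, energy must be absorbed (photon absorption).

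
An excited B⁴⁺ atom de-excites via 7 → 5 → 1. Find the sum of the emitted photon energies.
333.2008 eV

The energy levels of B⁴⁺ are E_n = -13.6057 × 5² / n² eV.

First transition (7 → 5):
ΔE₁ = |E_5 - E_7|
ΔE₁ = |-13.6057000000 - (-6.9416836735)| = 6.6640163 eV

Second transition (5 → 1):
ΔE₂ = |E_1 - E_5|
ΔE₂ = |-340.1425000000 - (-13.6057000000)| = 326.5368000 eV

Total energy released:
E_total = ΔE₁ + ΔE₂ = 6.6640163 + 326.5368000 = 333.2008 eV

Note: This equals the direct transition 7 → 1: 333.2008 eV ✓
Energy is conserved regardless of the path taken.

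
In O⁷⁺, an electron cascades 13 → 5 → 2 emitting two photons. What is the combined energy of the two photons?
212.539 eV

The energy levels of O⁷⁺ are E_n = -13.6057 × 8² / n² eV.

First transition (13 → 5):
ΔE₁ = |E_5 - E_13|
ΔE₁ = |-34.830592000 - (-5.152454438)| = 29.678138 eV

Second transition (5 → 2):
ΔE₂ = |E_2 - E_5|
ΔE₂ = |-217.691200000 - (-34.830592000)| = 182.860608 eV

Total energy released:
E_total = ΔE₁ + ΔE₂ = 29.678138 + 182.860608 = 212.539 eV

Note: This equals the direct transition 13 → 2: 212.539 eV ✓
Energy is conserved regardless of the path taken.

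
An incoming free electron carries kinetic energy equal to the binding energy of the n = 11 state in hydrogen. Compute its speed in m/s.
1.98881e+05 m/s (or 0.06634% of c)

The binding energy at n = 11 for hydrogen is:
E_11 = -13.6057/11² = -0.112443802 eV
|E_11| = 0.112443802 eV

Convert to Joules:
KE = 0.112443802 eV × (1.602177 × 10⁻¹⁹ J/eV) = 1.8015487e-20 J

Using KE = ½mv²:
v = √(2·KE/m_e)
v = √(2 × 1.8015487e-20 J / 9.10938 × 10⁻³¹ kg)
v = 1.98881e+05 m/s

This is approximately 0.06634% the speed of light.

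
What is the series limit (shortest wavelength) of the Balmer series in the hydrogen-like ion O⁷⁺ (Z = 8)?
5.69541 nm

The series limit corresponds to the transition from n = ∞ to n = 2.
This is the highest energy (shortest wavelength) transition in the Balmer series.

E_∞ = 0 eV
E_2 = -13.6057 × 8² / 2² = -217.6912000 eV

Energy at series limit:
ΔE = E_∞ - E_2 = 0 - (-217.6912000) = 217.6912000 eV
λ = hc/E = 1239.84 eV·nm / 217.6912000 eV = 5.69541 nm

This energy equals the ionization energy from the n = 2 state of O⁷⁺.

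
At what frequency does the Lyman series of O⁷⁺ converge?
2.106e+17 Hz

The series limit corresponds to the transition from n = ∞ to n = 1.
This is the highest energy (shortest wavelength) transition in the Lyman series.

E_∞ = 0 eV
E_1 = -13.6057 × 8² / 1² = -870.764800 eV

Energy at series limit:
ΔE = E_∞ - E_1 = 0 - (-870.764800) = 870.764800 eV
E = 870.764800 eV × (1.602177 × 10⁻¹⁹ J/eV) = 1.39512e-16 J
f = E/h = 1.39512e-16 J / (6.62607 × 10⁻³⁴ J·s) = 2.106e+17 Hz

This energy equals the ionization energy from the n = 1 state of O⁷⁺.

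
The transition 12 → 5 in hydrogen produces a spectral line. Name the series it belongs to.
Pfund series

The spectral series in hydrogen are named based on the final (lower) energy level:
- Lyman series: n_final = 1 (ultraviolet)
- Balmer series: n_final = 2 (visible/near-UV)
- Paschen series: n_final = 3 (infrared)
- Brackett series: n_final = 4 (infrared)
- Pfund series: n_final = 5 (far infrared)

Since this transition ends at n = 5, it belongs to the Pfund series.

For reference, this 12 → 5 line has photon energy
ΔE = 13.6057 eV × (1/5² - 1/12²) = 0.44974397 eV,
corresponding to wavelength λ = hc/ΔE = 1239.84 eV·nm / 0.44974397 eV = 2756.77 nm in the far infrared region.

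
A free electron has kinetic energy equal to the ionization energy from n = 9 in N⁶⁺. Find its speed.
1.7015e+06 m/s (or 0.56757% of c)

The binding energy at n = 9 for N⁶⁺ is:
E_9 = -13.6057 × 7²/9² = -8.2306086 eV
|E_9| = 8.2306086 eV

Convert to Joules:
KE = 8.2306086 eV × (1.602177 × 10⁻¹⁹ J/eV) = 1.318689e-18 J

Using KE = ½mv²:
v = √(2·KE/m_e)
v = √(2 × 1.318689e-18 J / 9.10938 × 10⁻³¹ kg)
v = 1.7015e+06 m/s

This is approximately 0.56757% the speed of light.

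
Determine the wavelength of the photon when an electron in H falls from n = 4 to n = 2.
486.01 nm

First, find the transition energy using E_n = -13.6057 / n² eV:
E_4 = -13.6057 / 4² = -0.850356 eV
E_2 = -13.6057 / 2² = -3.401425 eV

Photon energy: |ΔE| = |E_2 - E_4| = 2.551069 eV

Convert to wavelength using E = hc/λ with hc = 1239.84 eV·nm:
λ = hc/E = 1239.84 eV·nm / 2.551069 eV
λ = 486.01 nm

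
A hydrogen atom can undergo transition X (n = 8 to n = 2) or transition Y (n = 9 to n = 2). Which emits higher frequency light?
9 → 2

Calculate the energy for each transition:

Transition 8 → 2:
ΔE₁ = |E_2 - E_8| = |-13.6057/2² - (-13.6057/8²)|
ΔE₁ = |-3.40142500 - (-0.21258906)| = 3.18884 eV

Transition 9 → 2:
ΔE₂ = |E_2 - E_9| = |-13.6057/2² - (-13.6057/9²)|
ΔE₂ = |-3.40142500 - (-0.16797160)| = 3.23345 eV

Since 3.23345 eV > 3.18884 eV, the transition 9 → 2 emits the more energetic photon.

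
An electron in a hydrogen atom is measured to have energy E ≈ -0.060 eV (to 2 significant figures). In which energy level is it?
n = 15

The exact energy levels follow E_n = -13.6057 eV / n².

The measured value (-0.060 eV) is reported to only 2 significant figures, so we must test candidate n values and see which one matches to that precision.

Candidate energies:
  n = 13:  E = -13.6057/13² = -0.08051 eV
  n = 14:  E = -13.6057/14² = -0.06942 eV
  n = 15:  E = -13.6057/15² = -0.06047 eV  ← matches
  n = 16:  E = -13.6057/16² = -0.05315 eV
  n = 17:  E = -13.6057/17² = -0.04708 eV

Checking against the measurement of -0.060 eV (2 sig figs), only n = 15 agrees:
E_15 = -0.06047 eV, which rounds to -0.060 eV ✓

Therefore n = 15.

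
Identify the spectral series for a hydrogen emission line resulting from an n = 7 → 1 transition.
Lyman series

The spectral series in hydrogen are named based on the final (lower) energy level:
- Lyman series: n_final = 1 (ultraviolet)
- Balmer series: n_final = 2 (visible/near-UV)
- Paschen series: n_final = 3 (infrared)
- Brackett series: n_final = 4 (infrared)
- Pfund series: n_final = 5 (far infrared)

Since this transition ends at n = 1, it belongs to the Lyman series.

For reference, this 7 → 1 line has photon energy
ΔE = 13.6057 eV × (1/1² - 1/7²) = 13.3280 eV,
corresponding to wavelength λ = hc/ΔE = 1239.84 eV·nm / 13.3280 eV = 93.03 nm in the ultraviolet region.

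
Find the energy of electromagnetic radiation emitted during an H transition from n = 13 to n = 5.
0.463721 eV

The energy levels are E_n = -13.6057 eV / n².

Energy at n = 13: E_13 = -13.6057 / 13² = -0.080507101 eV
Energy at n = 5: E_5 = -13.6057 / 5² = -0.544228000 eV

For emission (electron falling to lower state), the photon energy is:
E_photon = E_13 - E_5 = |-0.080507101 - (-0.544228000)|
E_photon = 0.463721 eV

This energy is carried away by the emitted photon.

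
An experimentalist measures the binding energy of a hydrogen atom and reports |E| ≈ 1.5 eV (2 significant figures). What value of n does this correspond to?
n = 3

The exact energy levels follow E_n = -13.6057 eV / n².

The measured value (-1.5 eV) is reported to only 2 significant figures, so we must test candidate n values and see which one matches to that precision.

Candidate energies:
  n = 1:  E = -13.6057/1² = -13.60570 eV
  n = 2:  E = -13.6057/2² = -3.40143 eV
  n = 3:  E = -13.6057/3² = -1.51174 eV  ← matches
  n = 4:  E = -13.6057/4² = -0.85036 eV
  n = 5:  E = -13.6057/5² = -0.54423 eV

Checking against the measurement of -1.5 eV (2 sig figs), only n = 3 agrees:
E_3 = -1.51174 eV, which rounds to -1.5 eV ✓

Therefore n = 3.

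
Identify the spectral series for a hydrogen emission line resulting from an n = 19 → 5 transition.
Pfund series

The spectral series in hydrogen are named based on the final (lower) energy level:
- Lyman series: n_final = 1 (ultraviolet)
- Balmer series: n_final = 2 (visible/near-UV)
- Paschen series: n_final = 3 (infrared)
- Brackett series: n_final = 4 (infrared)
- Pfund series: n_final = 5 (far infrared)

Since this transition ends at n = 5, it belongs to the Pfund series.

For reference, this 19 → 5 line has photon energy
ΔE = 13.6057 eV × (1/5² - 1/19²) = 0.506539080 eV,
corresponding to wavelength λ = hc/ΔE = 1239.84 eV·nm / 0.506539080 eV = 2447.669 nm in the far infrared region.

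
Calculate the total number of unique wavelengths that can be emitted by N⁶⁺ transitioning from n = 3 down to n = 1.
3

The electron can occupy levels n = 1, 2, ..., 3 during de-excitation — that is m = 3 - 1 + 1 = 3 distinct levels.

The number of distinct spectral lines equals the number of ways to choose 2 of these m levels (each pair gives one possible emission transition):

Number of lines = m(m-1)/2 = 3×2/2 = 3

These correspond to all possible transitions between the 3 levels:
3 → 2, 3 → 1, 2 → 1

Each transition produces a photon with a unique energy (and thus wavelength). This count does not depend on Z.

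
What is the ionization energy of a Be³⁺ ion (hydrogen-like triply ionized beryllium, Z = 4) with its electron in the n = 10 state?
2.176912 eV

The ionization energy is the energy needed to remove the electron completely (n → ∞).

For a hydrogen-like ion with Z = 4, E_n = -13.6057 Z² / n² eV.

At n = 10: E_10 = -13.6057 × 4² / 10² = -2.176912000 eV
At n = ∞: E_∞ = 0 eV

Ionization energy = E_∞ - E_10 = 0 - (-2.176912000) = 2.176912000 eV
Ionization energy ≈ 2.176912 eV

This is also called the binding energy of the electron in state n = 10.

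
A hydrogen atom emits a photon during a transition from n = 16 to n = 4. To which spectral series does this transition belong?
Brackett series

The spectral series in hydrogen are named based on the final (lower) energy level:
- Lyman series: n_final = 1 (ultraviolet)
- Balmer series: n_final = 2 (visible/near-UV)
- Paschen series: n_final = 3 (infrared)
- Brackett series: n_final = 4 (infrared)
- Pfund series: n_final = 5 (far infrared)

Since this transition ends at n = 4, it belongs to the Brackett series.

For reference, this 16 → 4 line has photon energy
ΔE = 13.6057 eV × (1/4² - 1/16²) = 0.79720898438 eV,
corresponding to wavelength λ = hc/ΔE = 1239.84 eV·nm / 0.79720898438 eV = 1555.22582 nm in the infrared region.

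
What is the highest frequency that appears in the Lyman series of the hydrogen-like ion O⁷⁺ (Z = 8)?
2.10550e+17 Hz

The series limit corresponds to the transition from n = ∞ to n = 1.
This is the highest energy (shortest wavelength) transition in the Lyman series.

E_∞ = 0 eV
E_1 = -13.6057 × 8² / 1² = -870.764800 eV

Energy at series limit:
ΔE = E_∞ - E_1 = 0 - (-870.764800) = 870.764800 eV
E = 870.764800 eV × (1.602177 × 10⁻¹⁹ J/eV) = 1.3951193e-16 J
f = E/h = 1.3951193e-16 J / (6.62607 × 10⁻³⁴ J·s) = 2.10550e+17 Hz

This energy equals the ionization energy from the n = 1 state of O⁷⁺.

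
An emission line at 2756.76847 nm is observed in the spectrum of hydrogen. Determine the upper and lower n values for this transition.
n = 12 → n = 5

First, find the photon energy from the wavelength (hc = 1239.84 eV·nm):
E = hc/λ = 1239.84 eV·nm / 2756.76847 nm = 0.44974397 eV

The energy levels of hydrogen satisfy E_n = -13.6057 / n² eV, so an emission n_i → n_f releases
ΔE = 13.6057 × (1/n_f² − 1/n_i²) eV.

Setting ΔE equal to the photon energy:
1/n_f² − 1/n_i² = 0.44974397 / 13.6057 = 0.033055555

Since 1/n_i² must be positive, we need 1/n_f² > 0.033055555, i.e. n_f ≤ 5. For each allowed n_f, solve n_i = (1/n_f² − 0.033055555)^(−1/2) and check whether it is a whole number:
  n_f = 1: 1/n_i² = 1.000000000 − 0.033055555 = 0.966944445 → n_i = 1.017  (not an integer) ✗
  n_f = 2: 1/n_i² = 0.250000000 − 0.033055555 = 0.216944445 → n_i = 2.147  (not an integer) ✗
  n_f = 3: 1/n_i² = 0.111111111 − 0.033055555 = 0.078055556 → n_i = 3.579  (not an integer) ✗
  n_f = 4: 1/n_i² = 0.062500000 − 0.033055555 = 0.029444445 → n_i = 5.828  (not an integer) ✗
  n_f = 5: 1/n_i² = 0.040000000 − 0.033055555 = 0.006944445 → n_i = 12.000  → integer, n_i = 12 ✓

Only n_f = 5 gives an integer upper level, n_i = 12.

The transition is from n = 12 to n = 5 (emission).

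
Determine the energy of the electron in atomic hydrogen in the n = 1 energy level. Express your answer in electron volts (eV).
-13.605700 eV

The energy levels of a hydrogen-like atom are given by:
E_n = -13.6057 eV / n²

For n = 1:
E_1 = -13.6057 eV / 1²
E_1 = -13.6057 eV / 1
E_1 = -13.605700 eV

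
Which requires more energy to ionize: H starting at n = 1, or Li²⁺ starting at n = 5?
H at n = 1 (E = -13.60570 eV)

Using E_n = -13.6057 Z² / n² eV:

H (Z = 1) at n = 1:
E = -13.6057 × 1² / 1² = -13.6057 × 1 / 1 = -13.60570000 eV

Li²⁺ (Z = 3) at n = 5:
E = -13.6057 × 3² / 5² = -13.6057 × 9 / 25 = -4.89805200 eV

Since -13.60570000 eV < -4.89805200 eV,
H at n = 1 is more tightly bound (requires more energy to ionize).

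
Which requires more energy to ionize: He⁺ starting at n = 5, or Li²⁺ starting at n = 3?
Li²⁺ at n = 3 (E = -13.605700 eV)

Using E_n = -13.6057 Z² / n² eV:

He⁺ (Z = 2) at n = 5:
E = -13.6057 × 2² / 5² = -13.6057 × 4 / 25 = -2.176912000 eV

Li²⁺ (Z = 3) at n = 3:
E = -13.6057 × 3² / 3² = -13.6057 × 9 / 9 = -13.605700000 eV

Since -13.605700000 eV < -2.176912000 eV,
Li²⁺ at n = 3 is more tightly bound (requires more energy to ionize).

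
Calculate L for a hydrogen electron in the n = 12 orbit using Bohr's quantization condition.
1.2655e-33 J·s (or 12ℏ)

In the Bohr model, angular momentum is quantized:
L = nℏ

where ℏ = h/(2π) = 1.054572e-34 J·s

For n = 12:
L = 12 × 1.054572e-34 J·s
L = 1.2655e-33 J·s

This can also be written as L = 12ℏ.
The angular momentum is an integer multiple of the reduced Planck constant.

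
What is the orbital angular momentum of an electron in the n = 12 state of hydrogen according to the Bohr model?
1.27e-33 J·s (or 12ℏ)

In the Bohr model, angular momentum is quantized:
L = nℏ

where ℏ = h/(2π) = 1.0546e-34 J·s

For n = 12:
L = 12 × 1.0546e-34 J·s
L = 1.27e-33 J·s

This can also be written as L = 12ℏ.
The angular momentum is an integer multiple of the reduced Planck constant.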